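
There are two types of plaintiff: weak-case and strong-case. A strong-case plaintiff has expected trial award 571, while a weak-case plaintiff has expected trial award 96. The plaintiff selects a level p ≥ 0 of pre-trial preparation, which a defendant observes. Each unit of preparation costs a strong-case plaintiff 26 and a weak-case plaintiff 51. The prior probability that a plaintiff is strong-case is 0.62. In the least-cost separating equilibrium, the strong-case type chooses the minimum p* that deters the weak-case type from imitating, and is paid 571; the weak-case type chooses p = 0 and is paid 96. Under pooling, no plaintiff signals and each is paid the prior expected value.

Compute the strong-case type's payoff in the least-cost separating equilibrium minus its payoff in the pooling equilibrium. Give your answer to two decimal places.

-61.66

Least-cost separating signal: p* solves 96 = 571 − 51·p*, so p* = (571 − 96)/51 ≈ 9.3137.
Strong-case type's separating payoff: 571 − 26 × p* = 571 − 26 × (571 − 96)/51 = 571 − 12350/51 ≈ 328.8431.
Pooling payoff: 0.62 × 571 + 0.38 × 96 = 390.5.
Difference: 328.8431 − 390.5 = -61.6569, i.e. -61.66 to two decimal places.
The strong-case type would prefer the pooling outcome.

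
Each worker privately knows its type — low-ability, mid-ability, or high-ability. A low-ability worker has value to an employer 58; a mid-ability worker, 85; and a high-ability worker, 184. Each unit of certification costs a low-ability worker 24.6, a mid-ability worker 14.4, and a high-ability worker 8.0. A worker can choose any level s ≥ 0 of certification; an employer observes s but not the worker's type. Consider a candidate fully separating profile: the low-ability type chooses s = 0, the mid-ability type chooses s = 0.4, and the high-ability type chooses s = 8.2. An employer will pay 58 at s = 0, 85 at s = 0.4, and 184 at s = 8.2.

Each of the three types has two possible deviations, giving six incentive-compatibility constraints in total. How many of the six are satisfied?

Mid-ability (own payoff 85 − 14.4×0.4 = 79.24): to s=0 gives 58 → no gain ✓; to s=8.2 gives 184 − 14.4×8.2 = 65.92 → no gain ✓.
Low-ability (own payoff 58): to s=0.4 gives 85 − 24.6×0.4 = 75.16 → profitable ✗; to s=8.2 gives 184 − 24.6×8.2 = -17.72 → no gain ✓.
High-ability (own payoff 184 − 8.0×8.2 = 118.4): to s=0 gives 58 → no gain ✓; to s=0.4 gives 85 − 8.0×0.4 = 81.8 → no gain ✓.
5 of the 6 constraints hold; not an equilibrium.

5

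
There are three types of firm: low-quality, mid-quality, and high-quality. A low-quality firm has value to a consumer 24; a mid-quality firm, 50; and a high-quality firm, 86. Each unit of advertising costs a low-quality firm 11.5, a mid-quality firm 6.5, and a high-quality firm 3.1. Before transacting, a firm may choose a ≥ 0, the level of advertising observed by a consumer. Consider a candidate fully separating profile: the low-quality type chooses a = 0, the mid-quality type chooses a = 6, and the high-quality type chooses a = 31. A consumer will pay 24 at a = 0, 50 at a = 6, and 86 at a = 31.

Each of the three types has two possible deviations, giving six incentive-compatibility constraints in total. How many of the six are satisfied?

3

High-quality (own payoff 86 − 3.1×31 = -10.1): to a=0 gives 24 → profitable ✗; to a=6 gives 50 − 3.1×6 = 31.4 → profitable ✗.
Low-quality (own payoff 24): to a=6 gives 50 − 11.5×6 = -19 → no gain ✓; to a=31 gives 86 − 11.5×31 = -270.5 → no gain ✓.
Mid-quality (own payoff 50 − 6.5×6 = 11): to a=0 gives 24 → profitable ✗; to a=31 gives 86 − 6.5×31 = -115.5 → no gain ✓.
3 of the 6 constraints hold; not an equilibrium.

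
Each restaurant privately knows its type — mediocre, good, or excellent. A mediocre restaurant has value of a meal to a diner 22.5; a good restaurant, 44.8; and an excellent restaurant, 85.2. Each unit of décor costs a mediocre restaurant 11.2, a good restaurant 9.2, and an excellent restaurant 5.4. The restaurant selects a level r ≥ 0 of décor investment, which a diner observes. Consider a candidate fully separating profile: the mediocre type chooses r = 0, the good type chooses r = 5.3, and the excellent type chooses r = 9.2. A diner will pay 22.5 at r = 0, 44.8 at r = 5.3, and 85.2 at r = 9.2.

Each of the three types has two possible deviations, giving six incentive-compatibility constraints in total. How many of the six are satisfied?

4

Excellent (own payoff 85.2 − 5.4×9.2 = 35.52): to r=0 gives 22.5 → no gain ✓; to r=5.3 gives 44.8 − 5.4×5.3 = 16.18 → no gain ✓.
Good (own payoff 44.8 − 9.2×5.3 = -3.96): to r=0 gives 22.5 → profitable ✗; to r=9.2 gives 85.2 − 9.2×9.2 = 0.56 → profitable ✗.
Mediocre (own payoff 22.5): to r=5.3 gives 44.8 − 11.2×5.3 = -14.56 → no gain ✓; to r=9.2 gives 85.2 − 11.2×9.2 = -17.84 → no gain ✓.
4 of the 6 constraints hold; not an equilibrium.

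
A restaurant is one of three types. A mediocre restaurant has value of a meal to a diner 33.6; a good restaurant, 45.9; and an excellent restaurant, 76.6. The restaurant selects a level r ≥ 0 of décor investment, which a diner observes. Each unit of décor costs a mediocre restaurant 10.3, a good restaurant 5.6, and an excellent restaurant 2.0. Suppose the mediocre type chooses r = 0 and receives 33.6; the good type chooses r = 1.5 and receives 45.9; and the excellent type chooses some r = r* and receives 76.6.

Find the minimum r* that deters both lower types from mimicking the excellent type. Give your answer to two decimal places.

Good type (on-path payoff 45.9 − 5.6×1.5 = 37.5) won't mimic when 37.5 ≥ 76.6 − 5.6·r*, i.e. r* ≥ 6.98.
Mediocre type (on-path payoff 33.6) won't mimic when 33.6 ≥ 76.6 − 10.3·r*, i.e. r* ≥ 4.17.
Both must hold, so r* = max(4.17, 6.98) = 6.98. The good type's constraint binds.

6.98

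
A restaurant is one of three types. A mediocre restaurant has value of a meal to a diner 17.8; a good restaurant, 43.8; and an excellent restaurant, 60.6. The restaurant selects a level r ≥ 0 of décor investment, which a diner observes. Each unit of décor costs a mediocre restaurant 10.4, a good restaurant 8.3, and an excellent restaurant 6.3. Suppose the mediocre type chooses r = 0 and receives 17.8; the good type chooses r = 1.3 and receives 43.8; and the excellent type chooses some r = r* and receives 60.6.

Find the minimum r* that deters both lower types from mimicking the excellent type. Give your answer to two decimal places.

4.12

Mediocre type (on-path payoff 17.8) won't mimic when 17.8 ≥ 60.6 − 10.4·r*, i.e. r* ≥ 4.12.
Good type (on-path payoff 43.8 − 8.3×1.3 = 33.01) won't mimic when 33.01 ≥ 60.6 − 8.3·r*, i.e. r* ≥ 3.32.
Both must hold, so r* = max(4.12, 3.32) = 4.12. The mediocre type's constraint binds.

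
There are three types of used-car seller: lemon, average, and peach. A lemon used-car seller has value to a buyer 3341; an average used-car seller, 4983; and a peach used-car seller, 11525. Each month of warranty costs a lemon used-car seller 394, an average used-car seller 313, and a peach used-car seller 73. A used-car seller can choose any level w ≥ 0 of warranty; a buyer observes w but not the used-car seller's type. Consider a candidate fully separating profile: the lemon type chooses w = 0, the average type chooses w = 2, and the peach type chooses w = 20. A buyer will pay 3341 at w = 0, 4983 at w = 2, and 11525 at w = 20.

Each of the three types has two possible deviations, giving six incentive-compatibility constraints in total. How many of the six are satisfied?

3

Average (own payoff 4983 − 313×2 = 4357): to w=0 gives 3341 → no gain ✓; to w=20 gives 11525 − 313×20 = 5265 → profitable ✗.
Lemon (own payoff 3341): to w=2 gives 4983 − 394×2 = 4195 → profitable ✗; to w=20 gives 11525 − 394×20 = 3645 → profitable ✗.
Peach (own payoff 11525 − 73×20 = 10065): to w=0 gives 3341 → no gain ✓; to w=2 gives 4983 − 73×2 = 4837 → no gain ✓.
3 of the 6 constraints hold; not an equilibrium.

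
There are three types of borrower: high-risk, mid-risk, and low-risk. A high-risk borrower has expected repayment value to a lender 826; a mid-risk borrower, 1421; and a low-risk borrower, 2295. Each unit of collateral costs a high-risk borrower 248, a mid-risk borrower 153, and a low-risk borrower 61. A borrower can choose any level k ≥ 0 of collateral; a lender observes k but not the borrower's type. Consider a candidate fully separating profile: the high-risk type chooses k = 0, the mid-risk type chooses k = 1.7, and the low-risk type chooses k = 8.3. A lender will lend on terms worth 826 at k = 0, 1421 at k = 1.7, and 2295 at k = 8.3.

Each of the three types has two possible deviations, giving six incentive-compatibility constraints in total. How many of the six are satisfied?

5

Mid-risk (own payoff 1421 − 153×1.7 = 1160.9): to k=0 gives 826 → no gain ✓; to k=8.3 gives 2295 − 153×8.3 = 1025.1 → no gain ✓.
High-risk (own payoff 826): to k=1.7 gives 1421 − 248×1.7 = 999.4 → profitable ✗; to k=8.3 gives 2295 − 248×8.3 = 236.6 → no gain ✓.
Low-risk (own payoff 2295 − 61×8.3 = 1788.7): to k=0 gives 826 → no gain ✓; to k=1.7 gives 1421 − 61×1.7 = 1317.3 → no gain ✓.
5 of the 6 constraints hold; not an equilibrium.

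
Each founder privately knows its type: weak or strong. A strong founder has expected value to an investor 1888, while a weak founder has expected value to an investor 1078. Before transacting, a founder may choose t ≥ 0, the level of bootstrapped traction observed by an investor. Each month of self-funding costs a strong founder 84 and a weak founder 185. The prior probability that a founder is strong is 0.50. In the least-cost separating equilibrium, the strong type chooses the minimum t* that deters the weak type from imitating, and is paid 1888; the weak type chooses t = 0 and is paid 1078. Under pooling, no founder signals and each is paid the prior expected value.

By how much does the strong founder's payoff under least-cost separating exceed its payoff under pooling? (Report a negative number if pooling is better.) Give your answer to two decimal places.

Least-cost separating signal: t* solves 1078 = 1888 − 185·t*, so t* = (1888 − 1078)/185 ≈ 4.3784.
Strong type's separating payoff: 1888 − 84 × t* = 1888 − 84 × (1888 − 1078)/185 = 1888 − 68040/185 ≈ 1520.2162.
Pooling payoff: 0.50 × 1888 + 0.50 × 1078 = 1483.
Difference: 1520.2162 − 1483 = 37.2162, i.e. 37.22 to two decimal places.
The strong type prefers to separate.

37.22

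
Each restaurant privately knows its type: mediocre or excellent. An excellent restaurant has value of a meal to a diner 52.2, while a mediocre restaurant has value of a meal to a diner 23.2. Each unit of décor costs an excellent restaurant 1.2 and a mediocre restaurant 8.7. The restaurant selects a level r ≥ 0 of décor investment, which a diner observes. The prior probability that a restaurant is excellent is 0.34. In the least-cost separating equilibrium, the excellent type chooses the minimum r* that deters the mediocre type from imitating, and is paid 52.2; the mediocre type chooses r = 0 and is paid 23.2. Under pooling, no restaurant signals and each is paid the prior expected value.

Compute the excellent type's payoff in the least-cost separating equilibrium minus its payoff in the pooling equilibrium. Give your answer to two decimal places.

15.14

Least-cost separating signal: r* solves 23.2 = 52.2 − 8.7·r*, so r* = (52.2 − 23.2)/8.7 ≈ 3.3333.
Excellent type's separating payoff: 52.2 − 1.2 × r* = 52.2 − 1.2 × (52.2 − 23.2)/8.7 = 52.2 − 34.8/8.7 = 48.2.
Pooling payoff: 0.34 × 52.2 + 0.66 × 23.2 = 33.06.
Difference: 48.2 − 33.06 = 15.14.
The excellent type prefers to separate.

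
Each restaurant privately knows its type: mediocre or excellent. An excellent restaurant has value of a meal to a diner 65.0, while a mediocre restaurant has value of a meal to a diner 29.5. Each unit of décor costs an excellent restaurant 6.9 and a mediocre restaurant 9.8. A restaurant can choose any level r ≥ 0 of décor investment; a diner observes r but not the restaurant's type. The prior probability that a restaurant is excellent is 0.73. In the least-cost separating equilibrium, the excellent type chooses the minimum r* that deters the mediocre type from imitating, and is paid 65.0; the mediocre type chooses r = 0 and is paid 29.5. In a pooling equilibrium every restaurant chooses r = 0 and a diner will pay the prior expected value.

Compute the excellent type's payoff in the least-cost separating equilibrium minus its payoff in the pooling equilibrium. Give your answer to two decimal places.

-15.41

Least-cost separating signal: r* solves 29.5 = 65.0 − 9.8·r*, so r* = (65.0 − 29.5)/9.8 ≈ 3.6224.
Excellent type's separating payoff: 65.0 − 6.9 × r* = 65.0 − 6.9 × (65.0 − 29.5)/9.8 = 65.0 − 244.95/9.8 ≈ 40.0051.
Pooling payoff: 0.73 × 65.0 + 0.27 × 29.5 = 55.415.
Difference: 40.0051 − 55.415 = -15.4099, i.e. -15.41 to two decimal places.
The excellent type would prefer the pooling outcome.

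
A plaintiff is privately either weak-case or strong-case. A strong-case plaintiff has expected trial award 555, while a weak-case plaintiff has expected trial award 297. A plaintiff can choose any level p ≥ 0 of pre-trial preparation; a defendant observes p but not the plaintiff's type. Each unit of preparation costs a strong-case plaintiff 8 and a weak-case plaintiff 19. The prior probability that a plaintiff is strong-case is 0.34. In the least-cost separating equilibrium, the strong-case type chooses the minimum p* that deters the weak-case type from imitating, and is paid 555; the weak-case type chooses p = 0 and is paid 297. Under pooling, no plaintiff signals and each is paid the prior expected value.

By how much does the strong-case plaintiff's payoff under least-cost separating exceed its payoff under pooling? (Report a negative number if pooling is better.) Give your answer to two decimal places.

61.65

Least-cost separating signal: p* solves 297 = 555 − 19·p*, so p* = (555 − 297)/19 ≈ 13.5789.
Strong-case type's separating payoff: 555 − 8 × p* = 555 − 8 × (555 − 297)/19 = 555 − 2064/19 ≈ 446.3684.
Pooling payoff: 0.34 × 555 + 0.66 × 297 = 384.72.
Difference: 446.3684 − 384.72 = 61.6484, i.e. 61.65 to two decimal places.
The strong-case type prefers to separate.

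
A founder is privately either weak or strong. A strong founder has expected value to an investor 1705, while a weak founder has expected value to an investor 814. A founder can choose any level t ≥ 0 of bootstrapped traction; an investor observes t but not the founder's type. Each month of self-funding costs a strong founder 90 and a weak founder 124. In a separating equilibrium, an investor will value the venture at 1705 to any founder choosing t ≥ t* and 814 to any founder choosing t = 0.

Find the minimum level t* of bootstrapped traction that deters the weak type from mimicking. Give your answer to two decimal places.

7.19

A weak founder choosing t = 0 receives 814.
Imitating at t* instead would pay 1705 at cost 124·t*, netting 1705 − 124·t*.
Indifference: 814 = 1705 − 124·t*, so t* = (1705 − 814) / 124 ≈ 7.19.
This is the weak type's binding incentive-compatibility constraint; any t ≥ 7.19 sustains separation on that side.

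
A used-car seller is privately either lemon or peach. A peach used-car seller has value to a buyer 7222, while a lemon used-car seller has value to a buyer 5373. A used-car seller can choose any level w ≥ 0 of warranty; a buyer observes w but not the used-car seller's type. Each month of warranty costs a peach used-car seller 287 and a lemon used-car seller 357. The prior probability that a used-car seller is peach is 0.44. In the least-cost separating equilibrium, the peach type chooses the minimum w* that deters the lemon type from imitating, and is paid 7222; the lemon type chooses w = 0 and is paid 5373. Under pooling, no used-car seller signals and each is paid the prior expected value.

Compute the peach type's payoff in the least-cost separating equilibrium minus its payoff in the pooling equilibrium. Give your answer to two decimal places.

-451.01

Least-cost separating signal: w* solves 5373 = 7222 − 357·w*, so w* = (7222 − 5373)/357 ≈ 5.1793.
Peach type's separating payoff: 7222 − 287 × w* = 7222 − 287 × (7222 − 5373)/357 = 7222 − 530663/357 ≈ 5735.5490.
Pooling payoff: 0.44 × 7222 + 0.56 × 5373 = 6186.56.
Difference: 5735.5490 − 6186.56 = -451.011, i.e. -451.01 to two decimal places.
The peach type would prefer the pooling outcome.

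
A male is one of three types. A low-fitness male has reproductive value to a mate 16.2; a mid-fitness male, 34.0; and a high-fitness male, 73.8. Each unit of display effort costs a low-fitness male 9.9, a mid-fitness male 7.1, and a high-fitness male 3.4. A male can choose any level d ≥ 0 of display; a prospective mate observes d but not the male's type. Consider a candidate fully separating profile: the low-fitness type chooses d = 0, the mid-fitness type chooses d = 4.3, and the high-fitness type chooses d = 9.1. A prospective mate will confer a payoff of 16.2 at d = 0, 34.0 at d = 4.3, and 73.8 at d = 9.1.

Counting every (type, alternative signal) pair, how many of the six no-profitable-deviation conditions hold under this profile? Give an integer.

Low-fitness (own payoff 16.2): to d=4.3 gives 34.0 − 9.9×4.3 = -8.57 → no gain ✓; to d=9.1 gives 73.8 − 9.9×9.1 = -16.29 → no gain ✓.
High-fitness (own payoff 73.8 − 3.4×9.1 = 42.86): to d=0 gives 16.2 → no gain ✓; to d=4.3 gives 34.0 − 3.4×4.3 = 19.38 → no gain ✓.
Mid-fitness (own payoff 34.0 − 7.1×4.3 = 3.47): to d=0 gives 16.2 → profitable ✗; to d=9.1 gives 73.8 − 7.1×9.1 = 9.19 → profitable ✗.
4 of the 6 constraints hold; not an equilibrium.

4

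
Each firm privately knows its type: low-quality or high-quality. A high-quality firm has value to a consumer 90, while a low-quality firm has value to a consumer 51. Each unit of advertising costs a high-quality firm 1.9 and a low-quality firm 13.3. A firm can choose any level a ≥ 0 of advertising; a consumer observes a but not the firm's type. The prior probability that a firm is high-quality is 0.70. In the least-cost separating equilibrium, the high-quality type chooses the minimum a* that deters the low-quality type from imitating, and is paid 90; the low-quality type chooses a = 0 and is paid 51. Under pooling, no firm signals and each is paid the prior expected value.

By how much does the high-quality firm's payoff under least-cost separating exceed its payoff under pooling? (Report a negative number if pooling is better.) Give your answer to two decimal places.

6.13

Least-cost separating signal: a* solves 51 = 90 − 13.3·a*, so a* = (90 − 51)/13.3 ≈ 2.9323.
High-quality type's separating payoff: 90 − 1.9 × a* = 90 − 1.9 × (90 − 51)/13.3 = 90 − 74.1/13.3 ≈ 84.4286.
Pooling payoff: 0.70 × 90 + 0.30 × 51 = 78.3.
Difference: 84.4286 − 78.3 = 6.1286, i.e. 6.13 to two decimal places.
The high-quality type prefers to separate.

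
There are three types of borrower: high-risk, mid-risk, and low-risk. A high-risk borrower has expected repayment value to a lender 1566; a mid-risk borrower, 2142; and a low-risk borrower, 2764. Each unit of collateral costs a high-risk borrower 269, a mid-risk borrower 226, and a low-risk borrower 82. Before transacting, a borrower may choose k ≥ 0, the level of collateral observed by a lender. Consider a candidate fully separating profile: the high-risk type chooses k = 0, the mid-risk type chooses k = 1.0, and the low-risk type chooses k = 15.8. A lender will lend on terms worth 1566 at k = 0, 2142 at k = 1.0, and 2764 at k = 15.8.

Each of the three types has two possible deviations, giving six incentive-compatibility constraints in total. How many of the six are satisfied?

3

Mid-risk (own payoff 2142 − 226×1.0 = 1916): to k=0 gives 1566 → no gain ✓; to k=15.8 gives 2764 − 226×15.8 = -806.8 → no gain ✓.
Low-risk (own payoff 2764 − 82×15.8 = 1468.4): to k=0 gives 1566 → profitable ✗; to k=1.0 gives 2142 − 82×1.0 = 2060 → profitable ✗.
High-risk (own payoff 1566): to k=1.0 gives 2142 − 269×1.0 = 1873 → profitable ✗; to k=15.8 gives 2764 − 269×15.8 = -1486.2 → no gain ✓.
3 of the 6 constraints hold; not an equilibrium.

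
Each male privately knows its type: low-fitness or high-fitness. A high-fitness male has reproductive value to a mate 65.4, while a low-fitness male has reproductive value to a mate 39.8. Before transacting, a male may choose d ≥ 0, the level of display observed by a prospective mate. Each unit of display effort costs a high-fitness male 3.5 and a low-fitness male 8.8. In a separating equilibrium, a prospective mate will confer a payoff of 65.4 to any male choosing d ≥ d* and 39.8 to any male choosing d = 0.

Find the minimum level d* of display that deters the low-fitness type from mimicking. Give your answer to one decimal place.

2.9

A low-fitness male choosing d = 0 receives 39.8.
Imitating at d* instead would pay 65.4 at cost 8.8·d*, netting 65.4 − 8.8·d*.
Indifference: 39.8 = 65.4 − 8.8·d*, so d* = (65.4 − 39.8) / 8.8 ≈ 2.9.
At d* the low-fitness type's incentive constraint just binds; the high-fitness type strictly prefers d* since its per-unit cost is lower.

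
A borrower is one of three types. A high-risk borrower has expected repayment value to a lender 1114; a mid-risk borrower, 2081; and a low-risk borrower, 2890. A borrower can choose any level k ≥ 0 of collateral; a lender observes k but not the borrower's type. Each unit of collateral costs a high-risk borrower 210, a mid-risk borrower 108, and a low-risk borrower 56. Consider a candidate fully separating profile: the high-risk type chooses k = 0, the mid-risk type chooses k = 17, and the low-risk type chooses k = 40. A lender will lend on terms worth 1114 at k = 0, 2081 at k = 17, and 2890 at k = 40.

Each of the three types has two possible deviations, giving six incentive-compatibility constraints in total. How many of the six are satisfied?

High-risk (own payoff 1114): to k=17 gives 2081 − 210×17 = -1489 → no gain ✓; to k=40 gives 2890 − 210×40 = -5510 → no gain ✓.
Low-risk (own payoff 2890 − 56×40 = 650): to k=0 gives 1114 → profitable ✗; to k=17 gives 2081 − 56×17 = 1129 → profitable ✗.
Mid-risk (own payoff 2081 − 108×17 = 245): to k=0 gives 1114 → profitable ✗; to k=40 gives 2890 − 108×40 = -1430 → no gain ✓.
3 of the 6 constraints hold; not an equilibrium.

3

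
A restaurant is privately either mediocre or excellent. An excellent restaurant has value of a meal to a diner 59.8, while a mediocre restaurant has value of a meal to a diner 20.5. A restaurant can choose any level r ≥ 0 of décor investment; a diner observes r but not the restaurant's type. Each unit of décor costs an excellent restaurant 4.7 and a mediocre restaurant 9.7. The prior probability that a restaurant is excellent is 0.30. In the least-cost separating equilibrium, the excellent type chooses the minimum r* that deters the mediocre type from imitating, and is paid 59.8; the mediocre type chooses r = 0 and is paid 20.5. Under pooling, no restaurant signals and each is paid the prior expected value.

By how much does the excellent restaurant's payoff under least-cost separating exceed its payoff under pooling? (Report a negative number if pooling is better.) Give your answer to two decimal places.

8.47

Least-cost separating signal: r* solves 20.5 = 59.8 − 9.7·r*, so r* = (59.8 − 20.5)/9.7 ≈ 4.0515.
Excellent type's separating payoff: 59.8 − 4.7 × r* = 59.8 − 4.7 × (59.8 − 20.5)/9.7 = 59.8 − 184.71/9.7 ≈ 40.7577.
Pooling payoff: 0.30 × 59.8 + 0.70 × 20.5 = 32.29.
Difference: 40.7577 − 32.29 = 8.4677, i.e. 8.47 to two decimal places.
The excellent type prefers to separate.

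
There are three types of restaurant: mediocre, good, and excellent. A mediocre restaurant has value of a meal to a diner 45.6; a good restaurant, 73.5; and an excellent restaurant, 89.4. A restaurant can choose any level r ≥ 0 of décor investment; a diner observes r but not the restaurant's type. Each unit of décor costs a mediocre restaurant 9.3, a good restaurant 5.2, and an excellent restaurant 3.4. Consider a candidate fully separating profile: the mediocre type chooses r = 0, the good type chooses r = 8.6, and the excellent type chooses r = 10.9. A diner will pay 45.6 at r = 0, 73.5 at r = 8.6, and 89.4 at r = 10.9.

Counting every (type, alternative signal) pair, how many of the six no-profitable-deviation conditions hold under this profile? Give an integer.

4

Excellent (own payoff 89.4 − 3.4×10.9 = 52.34): to r=0 gives 45.6 → no gain ✓; to r=8.6 gives 73.5 − 3.4×8.6 = 44.26 → no gain ✓.
Mediocre (own payoff 45.6): to r=8.6 gives 73.5 − 9.3×8.6 = -6.48 → no gain ✓; to r=10.9 gives 89.4 − 9.3×10.9 = -11.97 → no gain ✓.
Good (own payoff 73.5 − 5.2×8.6 = 28.78): to r=0 gives 45.6 → profitable ✗; to r=10.9 gives 89.4 − 5.2×10.9 = 32.72 → profitable ✗.
4 of the 6 constraints hold; not an equilibrium.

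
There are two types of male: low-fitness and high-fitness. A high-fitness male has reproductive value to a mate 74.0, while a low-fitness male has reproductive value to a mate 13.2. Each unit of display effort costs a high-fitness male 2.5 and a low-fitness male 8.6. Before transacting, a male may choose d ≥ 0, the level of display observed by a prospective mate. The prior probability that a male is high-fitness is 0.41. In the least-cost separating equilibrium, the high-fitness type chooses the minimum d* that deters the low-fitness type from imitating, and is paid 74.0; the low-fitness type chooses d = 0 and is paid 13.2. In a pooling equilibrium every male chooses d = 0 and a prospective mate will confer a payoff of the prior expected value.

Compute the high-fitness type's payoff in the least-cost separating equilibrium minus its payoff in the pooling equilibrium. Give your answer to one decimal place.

Least-cost separating signal: d* solves 13.2 = 74.0 − 8.6·d*, so d* = (74.0 − 13.2)/8.6 ≈ 7.0698.
High-fitness type's separating payoff: 74.0 − 2.5 × d* = 74.0 − 2.5 × (74.0 − 13.2)/8.6 = 74.0 − 152/8.6 ≈ 56.326.
Pooling payoff: 0.41 × 74.0 + 0.59 × 13.2 = 38.128.
Difference: 56.326 − 38.128 = 18.198, i.e. 18.2 to one decimal place.
The high-fitness type prefers to separate.

18.2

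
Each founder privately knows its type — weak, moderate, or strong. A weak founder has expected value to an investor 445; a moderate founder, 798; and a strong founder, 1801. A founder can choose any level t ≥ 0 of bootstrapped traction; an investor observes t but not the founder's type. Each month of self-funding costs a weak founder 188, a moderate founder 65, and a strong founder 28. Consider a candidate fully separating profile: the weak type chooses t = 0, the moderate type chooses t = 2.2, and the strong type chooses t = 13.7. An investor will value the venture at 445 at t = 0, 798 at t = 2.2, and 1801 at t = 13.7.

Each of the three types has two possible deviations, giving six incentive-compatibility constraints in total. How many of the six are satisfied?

5

Strong (own payoff 1801 − 28×13.7 = 1417.4): to t=0 gives 445 → no gain ✓; to t=2.2 gives 798 − 28×2.2 = 736.4 → no gain ✓.
Weak (own payoff 445): to t=2.2 gives 798 − 188×2.2 = 384.4 → no gain ✓; to t=13.7 gives 1801 − 188×13.7 = -774.6 → no gain ✓.
Moderate (own payoff 798 − 65×2.2 = 655): to t=0 gives 445 → no gain ✓; to t=13.7 gives 1801 − 65×13.7 = 910.5 → profitable ✗.
5 of the 6 constraints hold; not an equilibrium.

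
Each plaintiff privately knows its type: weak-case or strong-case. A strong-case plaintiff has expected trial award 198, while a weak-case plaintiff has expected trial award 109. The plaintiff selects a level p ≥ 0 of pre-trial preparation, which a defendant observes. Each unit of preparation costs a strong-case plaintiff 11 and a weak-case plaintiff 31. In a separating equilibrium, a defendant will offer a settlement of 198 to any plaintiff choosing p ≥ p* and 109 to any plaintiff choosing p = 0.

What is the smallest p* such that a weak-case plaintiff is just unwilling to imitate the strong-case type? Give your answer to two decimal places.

A weak-case plaintiff choosing p = 0 receives 109.
Imitating at p* instead would pay 198 at cost 31·p*, netting 198 − 31·p*.
Indifference: 109 = 198 − 31·p*, so p* = (198 − 109) / 31 ≈ 2.87.
At p* the weak-case type's incentive constraint just binds; the strong-case type strictly prefers p* since its per-unit cost is lower.

2.87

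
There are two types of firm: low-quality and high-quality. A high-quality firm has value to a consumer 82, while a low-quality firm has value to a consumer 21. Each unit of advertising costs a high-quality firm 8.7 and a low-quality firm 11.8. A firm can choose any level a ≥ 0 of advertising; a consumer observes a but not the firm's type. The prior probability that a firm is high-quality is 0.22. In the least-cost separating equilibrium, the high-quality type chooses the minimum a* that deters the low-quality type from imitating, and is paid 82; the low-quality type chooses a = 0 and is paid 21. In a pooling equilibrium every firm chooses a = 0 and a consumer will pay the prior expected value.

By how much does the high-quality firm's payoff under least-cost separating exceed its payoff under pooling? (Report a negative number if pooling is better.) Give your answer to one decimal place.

Least-cost separating signal: a* solves 21 = 82 − 11.8·a*, so a* = (82 − 21)/11.8 ≈ 5.1695.
High-quality type's separating payoff: 82 − 8.7 × a* = 82 − 8.7 × (82 − 21)/11.8 = 82 − 530.7/11.8 ≈ 37.025.
Pooling payoff: 0.22 × 82 + 0.78 × 21 = 34.42.
Difference: 37.025 − 34.42 = 2.605, i.e. 2.6 to one decimal place.
The high-quality type prefers to separate.

2.6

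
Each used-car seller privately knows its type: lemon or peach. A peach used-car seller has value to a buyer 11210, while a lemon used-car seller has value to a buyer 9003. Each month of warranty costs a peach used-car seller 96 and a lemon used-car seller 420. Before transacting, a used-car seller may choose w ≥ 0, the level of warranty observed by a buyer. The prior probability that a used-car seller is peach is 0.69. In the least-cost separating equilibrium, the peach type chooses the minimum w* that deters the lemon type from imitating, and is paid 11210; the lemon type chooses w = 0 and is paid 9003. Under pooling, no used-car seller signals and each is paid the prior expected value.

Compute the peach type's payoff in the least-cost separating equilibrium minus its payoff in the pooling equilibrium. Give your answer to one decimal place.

179.7

Least-cost separating signal: w* solves 9003 = 11210 − 420·w*, so w* = (11210 − 9003)/420 ≈ 5.2548.
Peach type's separating payoff: 11210 − 96 × w* = 11210 − 96 × (11210 − 9003)/420 = 11210 − 211872/420 ≈ 10705.543.
Pooling payoff: 0.69 × 11210 + 0.31 × 9003 = 10525.83.
Difference: 10705.543 − 10525.83 = 179.713, i.e. 179.7 to one decimal place.
The peach type prefers to separate.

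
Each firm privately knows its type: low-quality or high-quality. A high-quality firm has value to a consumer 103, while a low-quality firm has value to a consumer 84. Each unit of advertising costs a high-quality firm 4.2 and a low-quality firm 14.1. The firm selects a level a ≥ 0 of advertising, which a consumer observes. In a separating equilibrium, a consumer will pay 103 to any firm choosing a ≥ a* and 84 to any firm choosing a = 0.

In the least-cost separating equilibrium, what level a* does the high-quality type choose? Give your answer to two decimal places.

A low-quality firm choosing a = 0 receives 84.
Imitating at a* instead would pay 103 at cost 14.1·a*, netting 103 − 14.1·a*.
Indifference: 84 = 103 − 14.1·a*, so a* = (103 − 84) / 14.1 ≈ 1.35.
At a* the low-quality type's incentive constraint just binds; the high-quality type strictly prefers a* since its per-unit cost is lower.

1.35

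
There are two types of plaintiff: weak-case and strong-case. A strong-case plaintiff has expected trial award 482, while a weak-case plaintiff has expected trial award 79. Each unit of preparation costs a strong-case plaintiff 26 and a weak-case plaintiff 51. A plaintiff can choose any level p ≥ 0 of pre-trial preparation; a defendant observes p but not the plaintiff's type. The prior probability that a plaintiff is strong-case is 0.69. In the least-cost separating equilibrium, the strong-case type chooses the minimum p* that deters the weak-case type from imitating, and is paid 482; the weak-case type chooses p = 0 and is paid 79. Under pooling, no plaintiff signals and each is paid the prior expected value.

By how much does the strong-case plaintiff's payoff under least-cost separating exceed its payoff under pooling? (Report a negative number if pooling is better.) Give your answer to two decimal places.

-80.52

Least-cost separating signal: p* solves 79 = 482 − 51·p*, so p* = (482 − 79)/51 ≈ 7.9020.
Strong-case type's separating payoff: 482 − 26 × p* = 482 − 26 × (482 − 79)/51 = 482 − 10478/51 ≈ 276.5490.
Pooling payoff: 0.69 × 482 + 0.31 × 79 = 357.07.
Difference: 276.5490 − 357.07 = -80.521, i.e. -80.52 to two decimal places.
The strong-case type would prefer the pooling outcome.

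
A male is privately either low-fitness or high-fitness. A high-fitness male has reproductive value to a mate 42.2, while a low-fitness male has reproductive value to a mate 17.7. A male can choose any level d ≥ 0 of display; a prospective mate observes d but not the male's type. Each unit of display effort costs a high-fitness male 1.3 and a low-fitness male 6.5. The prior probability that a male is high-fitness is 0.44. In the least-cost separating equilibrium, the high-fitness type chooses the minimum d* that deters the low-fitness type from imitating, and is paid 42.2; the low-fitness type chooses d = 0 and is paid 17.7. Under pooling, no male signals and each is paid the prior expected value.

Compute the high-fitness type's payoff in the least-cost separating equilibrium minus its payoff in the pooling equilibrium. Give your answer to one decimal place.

Least-cost separating signal: d* solves 17.7 = 42.2 − 6.5·d*, so d* = (42.2 − 17.7)/6.5 ≈ 3.7692.
High-fitness type's separating payoff: 42.2 − 1.3 × d* = 42.2 − 1.3 × (42.2 − 17.7)/6.5 = 42.2 − 31.85/6.5 = 37.3.
Pooling payoff: 0.44 × 42.2 + 0.56 × 17.7 = 28.48.
Difference: 37.3 − 28.48 = 8.82, i.e. 8.8 to one decimal place.
The high-fitness type prefers to separate.

8.8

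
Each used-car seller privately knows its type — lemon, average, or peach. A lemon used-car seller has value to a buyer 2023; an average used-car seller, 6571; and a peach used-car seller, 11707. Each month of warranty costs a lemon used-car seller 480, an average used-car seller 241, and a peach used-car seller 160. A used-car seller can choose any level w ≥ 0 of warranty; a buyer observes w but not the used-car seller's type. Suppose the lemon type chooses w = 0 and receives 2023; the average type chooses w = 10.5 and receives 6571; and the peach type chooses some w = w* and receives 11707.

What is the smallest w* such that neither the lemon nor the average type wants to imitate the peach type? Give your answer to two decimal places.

Lemon type (on-path payoff 2023) won't mimic when 2023 ≥ 11707 − 480·w*, i.e. w* ≥ 20.18.
Average type (on-path payoff 6571 − 241×10.5 = 4040.5) won't mimic when 4040.5 ≥ 11707 − 241·w*, i.e. w* ≥ 31.81.
Both must hold, so w* = max(20.18, 31.81) = 31.81. The average type's constraint binds.

31.81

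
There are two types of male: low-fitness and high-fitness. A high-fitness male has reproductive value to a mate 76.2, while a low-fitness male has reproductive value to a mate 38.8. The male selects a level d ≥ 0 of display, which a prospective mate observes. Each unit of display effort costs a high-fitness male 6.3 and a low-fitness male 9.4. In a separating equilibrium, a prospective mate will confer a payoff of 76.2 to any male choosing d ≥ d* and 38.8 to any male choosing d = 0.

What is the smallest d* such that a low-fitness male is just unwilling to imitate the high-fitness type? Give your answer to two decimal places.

3.98

A low-fitness male choosing d = 0 receives 38.8.
Imitating at d* instead would pay 76.2 at cost 9.4·d*, netting 76.2 − 9.4·d*.
Indifference: 38.8 = 76.2 − 9.4·d*, so d* = (76.2 − 38.8) / 9.4 ≈ 3.98.
At d* the low-fitness type's incentive constraint just binds; the high-fitness type strictly prefers d* since its per-unit cost is lower.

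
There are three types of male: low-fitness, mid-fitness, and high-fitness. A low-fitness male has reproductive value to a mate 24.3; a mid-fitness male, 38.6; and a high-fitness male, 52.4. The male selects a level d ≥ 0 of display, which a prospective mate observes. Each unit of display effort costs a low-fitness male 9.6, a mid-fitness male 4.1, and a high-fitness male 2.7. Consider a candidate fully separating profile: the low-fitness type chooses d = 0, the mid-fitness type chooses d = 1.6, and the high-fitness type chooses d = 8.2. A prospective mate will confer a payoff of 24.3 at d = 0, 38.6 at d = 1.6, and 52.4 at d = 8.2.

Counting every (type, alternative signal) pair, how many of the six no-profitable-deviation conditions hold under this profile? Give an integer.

5

High-fitness (own payoff 52.4 − 2.7×8.2 = 30.26): to d=0 gives 24.3 → no gain ✓; to d=1.6 gives 38.6 − 2.7×1.6 = 34.28 → profitable ✗.
Low-fitness (own payoff 24.3): to d=1.6 gives 38.6 − 9.6×1.6 = 23.24 → no gain ✓; to d=8.2 gives 52.4 − 9.6×8.2 = -26.32 → no gain ✓.
Mid-fitness (own payoff 38.6 − 4.1×1.6 = 32.04): to d=0 gives 24.3 → no gain ✓; to d=8.2 gives 52.4 − 4.1×8.2 = 18.78 → no gain ✓.
5 of the 6 constraints hold; not an equilibrium.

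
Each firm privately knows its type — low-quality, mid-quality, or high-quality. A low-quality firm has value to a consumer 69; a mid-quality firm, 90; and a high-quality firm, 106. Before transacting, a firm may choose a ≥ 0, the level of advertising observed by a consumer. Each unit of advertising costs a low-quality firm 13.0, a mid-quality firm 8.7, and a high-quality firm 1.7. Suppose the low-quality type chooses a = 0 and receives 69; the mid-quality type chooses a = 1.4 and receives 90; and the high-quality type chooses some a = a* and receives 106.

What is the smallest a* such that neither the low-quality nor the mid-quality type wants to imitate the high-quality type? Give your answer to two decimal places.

3.24

Low-quality type (on-path payoff 69) won't mimic when 69 ≥ 106 − 13.0·a*, i.e. a* ≥ 2.85.
Mid-quality type (on-path payoff 90 − 8.7×1.4 = 77.82) won't mimic when 77.82 ≥ 106 − 8.7·a*, i.e. a* ≥ 3.24.
Both must hold, so a* = max(2.85, 3.24) = 3.24. The mid-quality type's constraint binds.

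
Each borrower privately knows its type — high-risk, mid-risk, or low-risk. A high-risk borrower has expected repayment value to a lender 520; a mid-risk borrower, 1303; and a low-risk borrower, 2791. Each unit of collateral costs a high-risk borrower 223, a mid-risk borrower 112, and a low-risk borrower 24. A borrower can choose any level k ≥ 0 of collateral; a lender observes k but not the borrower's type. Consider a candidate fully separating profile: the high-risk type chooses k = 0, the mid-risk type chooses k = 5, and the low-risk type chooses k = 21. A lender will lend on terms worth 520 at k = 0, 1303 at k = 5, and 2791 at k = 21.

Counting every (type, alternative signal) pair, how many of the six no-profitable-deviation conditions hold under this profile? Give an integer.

Low-risk (own payoff 2791 − 24×21 = 2287): to k=0 gives 520 → no gain ✓; to k=5 gives 1303 − 24×5 = 1183 → no gain ✓.
Mid-risk (own payoff 1303 − 112×5 = 743): to k=0 gives 520 → no gain ✓; to k=21 gives 2791 − 112×21 = 439 → no gain ✓.
High-risk (own payoff 520): to k=5 gives 1303 − 223×5 = 188 → no gain ✓; to k=21 gives 2791 − 223×21 = -1892 → no gain ✓.
6 of the 6 constraints hold; this profile is a separating equilibrium.

6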